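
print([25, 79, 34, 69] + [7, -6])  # [25, 79, 34, 69, 7, -6]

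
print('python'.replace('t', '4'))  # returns py4hon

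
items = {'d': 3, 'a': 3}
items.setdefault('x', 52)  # 52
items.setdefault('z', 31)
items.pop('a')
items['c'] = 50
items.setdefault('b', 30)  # 30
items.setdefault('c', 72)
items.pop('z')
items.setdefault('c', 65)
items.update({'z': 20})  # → {'d': 3, 'x': 52, 'c': 50, 'b': 30, 'z': 20}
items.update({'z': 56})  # {'d': 3, 'x': 52, 'c': 50, 'b': 30, 'z': 56}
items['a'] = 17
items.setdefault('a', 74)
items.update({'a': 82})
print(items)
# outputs {'d': 3, 'x': 52, 'c': 50, 'b': 30, 'z': 56, 'a': 82}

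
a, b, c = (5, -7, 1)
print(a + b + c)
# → -1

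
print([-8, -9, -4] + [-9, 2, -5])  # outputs [-8, -9, -4, -9, 2, -5]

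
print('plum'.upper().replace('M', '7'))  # PLU7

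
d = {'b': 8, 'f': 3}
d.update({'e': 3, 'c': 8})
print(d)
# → {'b': 8, 'f': 3, 'e': 3, 'c': 8}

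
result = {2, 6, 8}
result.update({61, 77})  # {2, 6, 8, 61, 77}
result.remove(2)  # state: {6, 8, 61, 77}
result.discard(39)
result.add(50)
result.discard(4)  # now {6, 8, 50, 61, 77}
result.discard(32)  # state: {6, 8, 50, 61, 77}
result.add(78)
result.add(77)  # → {6, 8, 50, 61, 77, 78}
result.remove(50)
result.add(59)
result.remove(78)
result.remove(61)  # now {6, 8, 59, 77}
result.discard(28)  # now {6, 8, 59, 77}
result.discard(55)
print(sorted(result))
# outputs [6, 8, 59, 77]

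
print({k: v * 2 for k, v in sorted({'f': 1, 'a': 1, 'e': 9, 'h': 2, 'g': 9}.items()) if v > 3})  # {'e': 18, 'g': 18}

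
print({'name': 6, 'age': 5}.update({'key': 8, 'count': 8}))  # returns None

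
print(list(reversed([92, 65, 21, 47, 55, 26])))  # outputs [26, 55, 47, 21, 65, 92]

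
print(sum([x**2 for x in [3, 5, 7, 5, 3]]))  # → 117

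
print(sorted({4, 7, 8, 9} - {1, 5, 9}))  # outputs [4, 7, 8]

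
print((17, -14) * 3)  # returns (17, -14, 17, -14, 17, -14)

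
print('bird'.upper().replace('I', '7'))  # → B7RD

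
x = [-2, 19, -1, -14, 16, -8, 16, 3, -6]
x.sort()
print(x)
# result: [-14, -8, -6, -2, -1, 3, 16, 16, 19]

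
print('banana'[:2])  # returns ba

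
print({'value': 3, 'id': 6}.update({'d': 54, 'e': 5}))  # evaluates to None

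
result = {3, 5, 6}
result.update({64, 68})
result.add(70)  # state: {3, 5, 6, 64, 68, 70}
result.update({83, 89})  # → {3, 5, 6, 64, 68, 70, 83, 89}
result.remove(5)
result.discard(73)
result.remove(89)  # {3, 6, 64, 68, 70, 83}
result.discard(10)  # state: {3, 6, 64, 68, 70, 83}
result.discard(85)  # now {3, 6, 64, 68, 70, 83}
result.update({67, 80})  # {3, 6, 64, 67, 68, 70, 80, 83}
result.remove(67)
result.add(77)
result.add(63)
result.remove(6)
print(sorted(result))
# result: [3, 63, 64, 68, 70, 77, 80, 83]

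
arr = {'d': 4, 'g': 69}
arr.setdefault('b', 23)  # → 23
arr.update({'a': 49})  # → {'d': 4, 'g': 69, 'b': 23, 'a': 49}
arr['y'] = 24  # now {'d': 4, 'g': 69, 'b': 23, 'a': 49, 'y': 24}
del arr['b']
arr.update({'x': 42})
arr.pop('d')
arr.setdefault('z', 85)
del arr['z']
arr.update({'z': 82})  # {'g': 69, 'a': 49, 'y': 24, 'x': 42, 'z': 82}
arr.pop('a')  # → 49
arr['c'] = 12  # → {'g': 69, 'y': 24, 'x': 42, 'z': 82, 'c': 12}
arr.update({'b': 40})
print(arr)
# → {'g': 69, 'y': 24, 'x': 42, 'z': 82, 'c': 12, 'b': 40}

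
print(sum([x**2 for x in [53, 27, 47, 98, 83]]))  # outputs 22240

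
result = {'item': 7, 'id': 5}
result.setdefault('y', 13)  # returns 13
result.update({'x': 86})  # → {'item': 7, 'id': 5, 'y': 13, 'x': 86}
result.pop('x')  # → 86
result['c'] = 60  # {'item': 7, 'id': 5, 'y': 13, 'c': 60}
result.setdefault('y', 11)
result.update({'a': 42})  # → {'item': 7, 'id': 5, 'y': 13, 'c': 60, 'a': 42}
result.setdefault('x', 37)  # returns 37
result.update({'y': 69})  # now {'item': 7, 'id': 5, 'y': 69, 'c': 60, 'a': 42, 'x': 37}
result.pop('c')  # 60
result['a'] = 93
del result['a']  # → {'item': 7, 'id': 5, 'y': 69, 'x': 37}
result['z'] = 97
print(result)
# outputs {'item': 7, 'id': 5, 'y': 69, 'x': 37, 'z': 97}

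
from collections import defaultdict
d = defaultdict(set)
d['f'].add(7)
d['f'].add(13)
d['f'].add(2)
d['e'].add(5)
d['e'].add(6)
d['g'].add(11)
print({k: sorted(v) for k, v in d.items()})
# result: {'f': [2, 7, 13], 'e': [5, 6], 'g': [11]}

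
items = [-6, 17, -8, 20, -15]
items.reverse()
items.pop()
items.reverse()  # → [17, -8, 20, -15]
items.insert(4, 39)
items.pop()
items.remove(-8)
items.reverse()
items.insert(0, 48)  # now [48, -15, 20, 17]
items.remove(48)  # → [-15, 20, 17]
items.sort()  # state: [-15, 17, 20]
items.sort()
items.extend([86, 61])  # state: [-15, 17, 20, 86, 61]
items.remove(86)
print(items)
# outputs [-15, 17, 20, 61]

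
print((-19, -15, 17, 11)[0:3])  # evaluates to (-19, -15, 17)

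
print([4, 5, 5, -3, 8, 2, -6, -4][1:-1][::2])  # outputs [5, -3, 2]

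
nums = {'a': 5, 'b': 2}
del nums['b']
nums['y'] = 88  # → {'a': 5, 'y': 88}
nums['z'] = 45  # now {'a': 5, 'y': 88, 'z': 45}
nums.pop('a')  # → 5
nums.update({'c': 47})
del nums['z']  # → {'y': 88, 'c': 47}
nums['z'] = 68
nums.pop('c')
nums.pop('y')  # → 88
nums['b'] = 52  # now {'z': 68, 'b': 52}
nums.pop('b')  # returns 52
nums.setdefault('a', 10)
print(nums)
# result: {'z': 68, 'a': 10}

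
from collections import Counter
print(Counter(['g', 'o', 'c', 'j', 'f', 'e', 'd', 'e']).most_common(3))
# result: [('e', 2), ('g', 1), ('o', 1)]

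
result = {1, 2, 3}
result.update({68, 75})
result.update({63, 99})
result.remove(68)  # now {1, 2, 3, 63, 75, 99}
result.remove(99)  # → {1, 2, 3, 63, 75}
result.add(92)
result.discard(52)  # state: {1, 2, 3, 63, 75, 92}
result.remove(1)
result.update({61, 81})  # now {2, 3, 61, 63, 75, 81, 92}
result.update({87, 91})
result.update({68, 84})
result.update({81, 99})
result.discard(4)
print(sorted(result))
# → [2, 3, 61, 63, 68, 75, 81, 84, 87, 91, 92, 99]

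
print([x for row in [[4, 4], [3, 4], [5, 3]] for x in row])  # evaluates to [4, 4, 3, 4, 5, 3]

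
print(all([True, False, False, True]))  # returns False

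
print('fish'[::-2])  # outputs hi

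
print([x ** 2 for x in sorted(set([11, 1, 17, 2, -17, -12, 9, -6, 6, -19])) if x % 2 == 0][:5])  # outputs [144, 36, 4, 36]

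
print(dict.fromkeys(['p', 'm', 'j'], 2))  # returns {'p': 2, 'm': 2, 'j': 2}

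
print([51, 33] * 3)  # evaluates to [51, 33, 51, 33, 51, 33]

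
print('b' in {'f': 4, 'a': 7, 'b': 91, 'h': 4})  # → True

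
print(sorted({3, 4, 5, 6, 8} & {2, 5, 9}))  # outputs [5]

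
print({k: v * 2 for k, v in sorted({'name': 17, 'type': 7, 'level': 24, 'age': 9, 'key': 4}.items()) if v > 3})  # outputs {'age': 18, 'key': 8, 'level': 48, 'name': 34, 'type': 14}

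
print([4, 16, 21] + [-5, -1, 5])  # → [4, 16, 21, -5, -1, 5]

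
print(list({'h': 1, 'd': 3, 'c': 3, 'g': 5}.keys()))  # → ['h', 'd', 'c', 'g']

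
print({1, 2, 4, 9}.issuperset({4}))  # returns True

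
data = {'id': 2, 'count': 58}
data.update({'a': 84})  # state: {'id': 2, 'count': 58, 'a': 84}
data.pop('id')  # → 2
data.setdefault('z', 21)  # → 21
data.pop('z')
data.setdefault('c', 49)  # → 49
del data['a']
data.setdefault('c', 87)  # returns 49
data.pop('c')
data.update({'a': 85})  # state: {'count': 58, 'a': 85}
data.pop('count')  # 58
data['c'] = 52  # {'a': 85, 'c': 52}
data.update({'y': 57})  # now {'a': 85, 'c': 52, 'y': 57}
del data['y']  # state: {'a': 85, 'c': 52}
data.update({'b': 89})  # {'a': 85, 'c': 52, 'b': 89}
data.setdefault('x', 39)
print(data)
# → {'a': 85, 'c': 52, 'b': 89, 'x': 39}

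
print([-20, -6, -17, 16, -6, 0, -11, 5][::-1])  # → [5, -11, 0, -6, 16, -17, -6, -20]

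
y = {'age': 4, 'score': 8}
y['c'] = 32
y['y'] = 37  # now {'age': 4, 'score': 8, 'c': 32, 'y': 37}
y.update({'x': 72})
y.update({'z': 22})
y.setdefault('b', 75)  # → 75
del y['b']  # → {'age': 4, 'score': 8, 'c': 32, 'y': 37, 'x': 72, 'z': 22}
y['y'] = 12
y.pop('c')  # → 32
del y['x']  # {'age': 4, 'score': 8, 'y': 12, 'z': 22}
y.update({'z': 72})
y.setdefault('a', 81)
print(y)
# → {'age': 4, 'score': 8, 'y': 12, 'z': 72, 'a': 81}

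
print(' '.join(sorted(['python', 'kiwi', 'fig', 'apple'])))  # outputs apple fig kiwi python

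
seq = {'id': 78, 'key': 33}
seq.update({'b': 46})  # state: {'id': 78, 'key': 33, 'b': 46}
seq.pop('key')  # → 33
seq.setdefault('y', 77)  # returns 77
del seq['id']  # {'b': 46, 'y': 77}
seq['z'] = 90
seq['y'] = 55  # {'b': 46, 'y': 55, 'z': 90}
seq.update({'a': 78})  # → {'b': 46, 'y': 55, 'z': 90, 'a': 78}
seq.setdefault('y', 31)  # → 55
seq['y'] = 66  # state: {'b': 46, 'y': 66, 'z': 90, 'a': 78}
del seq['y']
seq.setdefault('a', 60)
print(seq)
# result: {'b': 46, 'z': 90, 'a': 78}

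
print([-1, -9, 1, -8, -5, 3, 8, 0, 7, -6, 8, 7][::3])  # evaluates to [-1, -8, 8, -6]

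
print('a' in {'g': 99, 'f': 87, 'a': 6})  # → True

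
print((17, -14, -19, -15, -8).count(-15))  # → 1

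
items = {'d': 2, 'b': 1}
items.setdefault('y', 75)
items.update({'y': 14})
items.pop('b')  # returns 1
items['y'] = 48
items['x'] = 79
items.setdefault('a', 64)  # 64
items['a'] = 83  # {'d': 2, 'y': 48, 'x': 79, 'a': 83}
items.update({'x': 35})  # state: {'d': 2, 'y': 48, 'x': 35, 'a': 83}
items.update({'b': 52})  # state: {'d': 2, 'y': 48, 'x': 35, 'a': 83, 'b': 52}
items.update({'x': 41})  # {'d': 2, 'y': 48, 'x': 41, 'a': 83, 'b': 52}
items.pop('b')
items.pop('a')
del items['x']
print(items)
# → {'d': 2, 'y': 48}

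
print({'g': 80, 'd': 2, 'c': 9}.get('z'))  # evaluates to None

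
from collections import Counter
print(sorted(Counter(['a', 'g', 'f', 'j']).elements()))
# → ['a', 'f', 'g', 'j']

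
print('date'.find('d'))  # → 0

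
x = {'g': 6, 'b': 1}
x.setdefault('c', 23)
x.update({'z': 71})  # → {'g': 6, 'b': 1, 'c': 23, 'z': 71}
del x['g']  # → {'b': 1, 'c': 23, 'z': 71}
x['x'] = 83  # {'b': 1, 'c': 23, 'z': 71, 'x': 83}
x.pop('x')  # 83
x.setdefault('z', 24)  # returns 71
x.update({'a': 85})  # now {'b': 1, 'c': 23, 'z': 71, 'a': 85}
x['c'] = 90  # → {'b': 1, 'c': 90, 'z': 71, 'a': 85}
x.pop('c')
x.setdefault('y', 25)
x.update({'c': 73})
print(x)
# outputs {'b': 1, 'z': 71, 'a': 85, 'y': 25, 'c': 73}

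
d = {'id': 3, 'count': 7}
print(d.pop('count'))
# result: 7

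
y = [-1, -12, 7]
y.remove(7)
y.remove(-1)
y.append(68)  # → [-12, 68]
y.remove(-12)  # [68]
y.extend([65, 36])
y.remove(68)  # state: [65, 36]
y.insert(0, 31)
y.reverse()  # [36, 65, 31]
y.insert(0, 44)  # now [44, 36, 65, 31]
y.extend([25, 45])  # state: [44, 36, 65, 31, 25, 45]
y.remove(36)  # [44, 65, 31, 25, 45]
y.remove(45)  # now [44, 65, 31, 25]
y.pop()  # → 25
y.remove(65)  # [44, 31]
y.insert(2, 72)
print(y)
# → [44, 31, 72]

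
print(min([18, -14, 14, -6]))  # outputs -14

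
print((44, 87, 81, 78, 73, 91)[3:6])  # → (78, 73, 91)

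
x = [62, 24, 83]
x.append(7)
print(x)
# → [62, 24, 83, 7]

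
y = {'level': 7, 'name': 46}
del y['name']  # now {'level': 7}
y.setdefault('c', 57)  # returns 57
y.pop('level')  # 7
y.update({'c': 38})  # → {'c': 38}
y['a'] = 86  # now {'c': 38, 'a': 86}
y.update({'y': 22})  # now {'c': 38, 'a': 86, 'y': 22}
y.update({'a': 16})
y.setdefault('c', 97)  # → 38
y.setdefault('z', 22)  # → 22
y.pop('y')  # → 22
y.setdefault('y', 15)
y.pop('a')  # 16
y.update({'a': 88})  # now {'c': 38, 'z': 22, 'y': 15, 'a': 88}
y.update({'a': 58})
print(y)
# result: {'c': 38, 'z': 22, 'y': 15, 'a': 58}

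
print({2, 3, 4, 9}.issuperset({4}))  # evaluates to True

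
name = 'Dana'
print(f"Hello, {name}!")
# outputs Hello, Dana!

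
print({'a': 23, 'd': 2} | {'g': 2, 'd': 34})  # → {'a': 23, 'd': 34, 'g': 2}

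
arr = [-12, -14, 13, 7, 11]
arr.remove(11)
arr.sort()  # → [-14, -12, 7, 13]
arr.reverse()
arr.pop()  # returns -14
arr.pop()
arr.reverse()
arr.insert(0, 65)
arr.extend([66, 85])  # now [65, 7, 13, 66, 85]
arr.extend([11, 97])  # [65, 7, 13, 66, 85, 11, 97]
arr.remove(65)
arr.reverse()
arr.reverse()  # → [7, 13, 66, 85, 11, 97]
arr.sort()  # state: [7, 11, 13, 66, 85, 97]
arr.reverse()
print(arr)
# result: [97, 85, 66, 13, 11, 7]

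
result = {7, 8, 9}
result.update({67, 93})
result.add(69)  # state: {7, 8, 9, 67, 69, 93}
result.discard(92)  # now {7, 8, 9, 67, 69, 93}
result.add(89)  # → {7, 8, 9, 67, 69, 89, 93}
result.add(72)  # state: {7, 8, 9, 67, 69, 72, 89, 93}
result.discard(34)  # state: {7, 8, 9, 67, 69, 72, 89, 93}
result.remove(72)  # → {7, 8, 9, 67, 69, 89, 93}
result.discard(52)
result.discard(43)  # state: {7, 8, 9, 67, 69, 89, 93}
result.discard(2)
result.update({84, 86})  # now {7, 8, 9, 67, 69, 84, 86, 89, 93}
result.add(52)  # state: {7, 8, 9, 52, 67, 69, 84, 86, 89, 93}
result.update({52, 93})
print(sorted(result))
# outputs [7, 8, 9, 52, 67, 69, 84, 86, 89, 93]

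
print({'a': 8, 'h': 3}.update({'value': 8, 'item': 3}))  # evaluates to None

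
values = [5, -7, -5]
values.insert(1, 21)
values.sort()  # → [-7, -5, 5, 21]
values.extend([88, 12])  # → [-7, -5, 5, 21, 88, 12]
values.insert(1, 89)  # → [-7, 89, -5, 5, 21, 88, 12]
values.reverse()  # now [12, 88, 21, 5, -5, 89, -7]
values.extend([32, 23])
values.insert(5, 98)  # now [12, 88, 21, 5, -5, 98, 89, -7, 32, 23]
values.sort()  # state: [-7, -5, 5, 12, 21, 23, 32, 88, 89, 98]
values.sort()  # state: [-7, -5, 5, 12, 21, 23, 32, 88, 89, 98]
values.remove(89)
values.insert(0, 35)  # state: [35, -7, -5, 5, 12, 21, 23, 32, 88, 98]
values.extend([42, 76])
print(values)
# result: [35, -7, -5, 5, 12, 21, 23, 32, 88, 98, 42, 76]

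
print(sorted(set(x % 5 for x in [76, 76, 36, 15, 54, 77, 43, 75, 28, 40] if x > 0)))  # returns [0, 1, 2, 3, 4]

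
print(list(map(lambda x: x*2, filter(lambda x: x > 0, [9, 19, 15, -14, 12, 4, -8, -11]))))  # [18, 38, 30, 24, 8]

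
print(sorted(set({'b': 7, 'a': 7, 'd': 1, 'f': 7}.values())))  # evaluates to [1, 7]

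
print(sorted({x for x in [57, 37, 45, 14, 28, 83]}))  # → [14, 28, 37, 45, 57, 83]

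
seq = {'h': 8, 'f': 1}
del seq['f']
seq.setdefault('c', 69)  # 69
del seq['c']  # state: {'h': 8}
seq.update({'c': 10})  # {'h': 8, 'c': 10}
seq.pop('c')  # 10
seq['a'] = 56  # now {'h': 8, 'a': 56}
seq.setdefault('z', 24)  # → 24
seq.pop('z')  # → 24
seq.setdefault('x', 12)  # 12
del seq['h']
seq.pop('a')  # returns 56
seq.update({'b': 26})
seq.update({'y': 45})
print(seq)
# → {'x': 12, 'b': 26, 'y': 45}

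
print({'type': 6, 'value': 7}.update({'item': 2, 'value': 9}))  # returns None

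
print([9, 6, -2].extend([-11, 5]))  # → None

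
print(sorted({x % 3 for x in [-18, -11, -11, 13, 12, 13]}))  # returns [0, 1]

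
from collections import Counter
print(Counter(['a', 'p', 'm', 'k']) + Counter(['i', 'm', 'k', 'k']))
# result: Counter({'k': 3, 'm': 2, 'a': 1, 'p': 1, 'i': 1})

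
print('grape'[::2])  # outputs gae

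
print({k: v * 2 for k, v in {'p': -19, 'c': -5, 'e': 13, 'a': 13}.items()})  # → {'p': -38, 'c': -10, 'e': 26, 'a': 26}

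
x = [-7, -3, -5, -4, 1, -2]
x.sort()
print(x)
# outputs [-7, -5, -4, -3, -2, 1]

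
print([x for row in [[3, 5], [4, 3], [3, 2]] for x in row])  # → [3, 5, 4, 3, 3, 2]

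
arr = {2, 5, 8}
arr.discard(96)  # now {2, 5, 8}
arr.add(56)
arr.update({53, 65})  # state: {2, 5, 8, 53, 56, 65}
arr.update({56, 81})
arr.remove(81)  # {2, 5, 8, 53, 56, 65}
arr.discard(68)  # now {2, 5, 8, 53, 56, 65}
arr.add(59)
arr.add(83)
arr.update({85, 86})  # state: {2, 5, 8, 53, 56, 59, 65, 83, 85, 86}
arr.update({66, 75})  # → {2, 5, 8, 53, 56, 59, 65, 66, 75, 83, 85, 86}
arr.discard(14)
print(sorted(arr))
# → [2, 5, 8, 53, 56, 59, 65, 66, 75, 83, 85, 86]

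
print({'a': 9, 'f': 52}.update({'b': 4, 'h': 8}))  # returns None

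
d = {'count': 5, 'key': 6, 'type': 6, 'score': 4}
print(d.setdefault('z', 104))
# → 104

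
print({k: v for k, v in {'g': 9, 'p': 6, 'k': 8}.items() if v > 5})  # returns {'g': 9, 'p': 6, 'k': 8}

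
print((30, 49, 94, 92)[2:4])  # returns (94, 92)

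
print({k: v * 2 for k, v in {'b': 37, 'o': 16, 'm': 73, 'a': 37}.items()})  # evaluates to {'b': 74, 'o': 32, 'm': 146, 'a': 74}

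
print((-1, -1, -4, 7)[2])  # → -4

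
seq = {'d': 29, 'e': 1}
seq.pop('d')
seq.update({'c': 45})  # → {'e': 1, 'c': 45}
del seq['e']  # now {'c': 45}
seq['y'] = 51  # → {'c': 45, 'y': 51}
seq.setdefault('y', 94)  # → 51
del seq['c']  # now {'y': 51}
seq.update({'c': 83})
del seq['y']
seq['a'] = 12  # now {'c': 83, 'a': 12}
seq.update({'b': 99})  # {'c': 83, 'a': 12, 'b': 99}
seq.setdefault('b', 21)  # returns 99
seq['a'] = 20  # {'c': 83, 'a': 20, 'b': 99}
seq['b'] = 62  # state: {'c': 83, 'a': 20, 'b': 62}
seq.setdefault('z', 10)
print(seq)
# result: {'c': 83, 'a': 20, 'b': 62, 'z': 10}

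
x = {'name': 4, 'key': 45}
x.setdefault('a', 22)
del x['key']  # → {'name': 4, 'a': 22}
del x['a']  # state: {'name': 4}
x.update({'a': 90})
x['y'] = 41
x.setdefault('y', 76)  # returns 41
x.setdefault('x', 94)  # 94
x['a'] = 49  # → {'name': 4, 'a': 49, 'y': 41, 'x': 94}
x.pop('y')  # 41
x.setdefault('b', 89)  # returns 89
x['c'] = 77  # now {'name': 4, 'a': 49, 'x': 94, 'b': 89, 'c': 77}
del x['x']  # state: {'name': 4, 'a': 49, 'b': 89, 'c': 77}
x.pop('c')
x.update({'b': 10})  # {'name': 4, 'a': 49, 'b': 10}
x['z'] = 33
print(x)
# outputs {'name': 4, 'a': 49, 'b': 10, 'z': 33}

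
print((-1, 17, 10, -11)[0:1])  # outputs (-1,)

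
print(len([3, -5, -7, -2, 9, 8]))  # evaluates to 6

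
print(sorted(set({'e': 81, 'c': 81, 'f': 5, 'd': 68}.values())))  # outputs [5, 68, 81]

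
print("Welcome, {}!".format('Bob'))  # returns Welcome, Bob!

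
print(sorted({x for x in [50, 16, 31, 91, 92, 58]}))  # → [16, 31, 50, 58, 91, 92]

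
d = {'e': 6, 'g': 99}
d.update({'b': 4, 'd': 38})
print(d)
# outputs {'e': 6, 'g': 99, 'b': 4, 'd': 38}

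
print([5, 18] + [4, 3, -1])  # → [5, 18, 4, 3, -1]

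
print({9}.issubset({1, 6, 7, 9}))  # True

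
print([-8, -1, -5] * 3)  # [-8, -1, -5, -8, -1, -5, -8, -1, -5]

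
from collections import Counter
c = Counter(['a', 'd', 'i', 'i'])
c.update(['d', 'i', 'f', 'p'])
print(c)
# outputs Counter({'i': 3, 'd': 2, 'a': 1, 'f': 1, 'p': 1})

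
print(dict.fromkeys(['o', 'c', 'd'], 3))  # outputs {'o': 3, 'c': 3, 'd': 3}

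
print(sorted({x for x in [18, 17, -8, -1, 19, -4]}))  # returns [-8, -4, -1, 17, 18, 19]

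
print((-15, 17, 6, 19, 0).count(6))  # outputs 1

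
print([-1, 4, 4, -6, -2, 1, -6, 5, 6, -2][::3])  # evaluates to [-1, -6, -6, -2]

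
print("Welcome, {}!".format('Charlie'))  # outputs Welcome, Charlie!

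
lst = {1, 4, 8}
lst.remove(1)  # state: {4, 8}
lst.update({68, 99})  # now {4, 8, 68, 99}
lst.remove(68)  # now {4, 8, 99}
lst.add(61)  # {4, 8, 61, 99}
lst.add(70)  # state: {4, 8, 61, 70, 99}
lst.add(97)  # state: {4, 8, 61, 70, 97, 99}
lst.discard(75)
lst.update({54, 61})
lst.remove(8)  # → {4, 54, 61, 70, 97, 99}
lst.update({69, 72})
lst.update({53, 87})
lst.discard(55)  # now {4, 53, 54, 61, 69, 70, 72, 87, 97, 99}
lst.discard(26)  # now {4, 53, 54, 61, 69, 70, 72, 87, 97, 99}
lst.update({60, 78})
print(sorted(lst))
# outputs [4, 53, 54, 60, 61, 69, 70, 72, 78, 87, 97, 99]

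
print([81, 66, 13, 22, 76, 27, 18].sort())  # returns None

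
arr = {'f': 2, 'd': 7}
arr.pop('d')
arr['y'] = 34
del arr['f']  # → {'y': 34}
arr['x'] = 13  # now {'y': 34, 'x': 13}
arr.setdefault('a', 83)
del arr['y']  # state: {'x': 13, 'a': 83}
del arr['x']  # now {'a': 83}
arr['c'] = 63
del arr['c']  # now {'a': 83}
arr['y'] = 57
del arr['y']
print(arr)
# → {'a': 83}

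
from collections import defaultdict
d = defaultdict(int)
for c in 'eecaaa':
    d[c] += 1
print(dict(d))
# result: {'e': 2, 'c': 1, 'a': 3}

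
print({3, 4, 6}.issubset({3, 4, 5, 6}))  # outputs True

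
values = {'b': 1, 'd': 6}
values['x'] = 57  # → {'b': 1, 'd': 6, 'x': 57}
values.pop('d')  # 6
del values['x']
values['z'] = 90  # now {'b': 1, 'z': 90}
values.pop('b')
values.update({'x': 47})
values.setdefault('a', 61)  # 61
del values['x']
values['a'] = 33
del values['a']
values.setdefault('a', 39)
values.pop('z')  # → 90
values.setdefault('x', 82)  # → 82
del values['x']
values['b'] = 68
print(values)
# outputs {'a': 39, 'b': 68}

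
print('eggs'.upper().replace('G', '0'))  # E00S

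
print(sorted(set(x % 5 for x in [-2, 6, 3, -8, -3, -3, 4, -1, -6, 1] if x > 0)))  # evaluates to [1, 3, 4]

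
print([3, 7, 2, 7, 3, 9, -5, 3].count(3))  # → 3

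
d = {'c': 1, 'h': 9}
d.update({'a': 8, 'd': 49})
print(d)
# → {'c': 1, 'h': 9, 'a': 8, 'd': 49}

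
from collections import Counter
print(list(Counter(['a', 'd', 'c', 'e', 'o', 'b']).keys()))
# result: ['a', 'd', 'c', 'e', 'o', 'b']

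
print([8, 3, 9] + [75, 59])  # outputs [8, 3, 9, 75, 59]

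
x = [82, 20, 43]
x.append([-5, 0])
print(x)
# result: [82, 20, 43, [-5, 0]]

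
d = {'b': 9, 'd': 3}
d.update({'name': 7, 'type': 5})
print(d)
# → {'b': 9, 'd': 3, 'name': 7, 'type': 5}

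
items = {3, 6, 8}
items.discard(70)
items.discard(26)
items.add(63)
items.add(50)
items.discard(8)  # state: {3, 6, 50, 63}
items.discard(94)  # {3, 6, 50, 63}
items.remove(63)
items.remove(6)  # {3, 50}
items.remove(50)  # {3}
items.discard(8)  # {3}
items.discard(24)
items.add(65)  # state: {3, 65}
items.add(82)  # {3, 65, 82}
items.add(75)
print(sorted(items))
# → [3, 65, 75, 82]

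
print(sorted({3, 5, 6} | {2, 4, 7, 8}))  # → [2, 3, 4, 5, 6, 7, 8]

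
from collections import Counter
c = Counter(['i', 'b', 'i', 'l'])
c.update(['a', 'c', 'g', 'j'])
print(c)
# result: Counter({'i': 2, 'b': 1, 'l': 1, 'a': 1, 'c': 1, 'g': 1, 'j': 1})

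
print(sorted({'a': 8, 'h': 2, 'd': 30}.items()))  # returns [('a', 8), ('d', 30), ('h', 2)]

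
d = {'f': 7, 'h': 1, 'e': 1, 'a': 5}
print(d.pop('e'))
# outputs 1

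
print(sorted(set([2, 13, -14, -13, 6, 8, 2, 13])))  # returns [-14, -13, 2, 6, 8, 13]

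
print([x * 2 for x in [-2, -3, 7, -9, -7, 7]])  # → [-4, -6, 14, -18, -14, 14]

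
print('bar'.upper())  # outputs BAR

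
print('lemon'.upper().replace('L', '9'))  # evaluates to 9EMON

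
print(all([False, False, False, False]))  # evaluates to False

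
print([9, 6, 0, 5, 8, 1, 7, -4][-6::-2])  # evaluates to [0, 9]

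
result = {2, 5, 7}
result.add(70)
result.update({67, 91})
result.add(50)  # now {2, 5, 7, 50, 67, 70, 91}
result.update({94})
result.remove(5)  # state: {2, 7, 50, 67, 70, 91, 94}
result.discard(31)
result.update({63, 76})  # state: {2, 7, 50, 63, 67, 70, 76, 91, 94}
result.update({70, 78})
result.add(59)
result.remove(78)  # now {2, 7, 50, 59, 63, 67, 70, 76, 91, 94}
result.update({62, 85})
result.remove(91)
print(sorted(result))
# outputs [2, 7, 50, 59, 62, 63, 67, 70, 76, 85, 94]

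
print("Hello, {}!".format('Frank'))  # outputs Hello, Frank!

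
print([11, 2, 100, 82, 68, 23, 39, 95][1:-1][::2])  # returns [2, 82, 23]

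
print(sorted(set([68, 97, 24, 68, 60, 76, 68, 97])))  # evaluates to [24, 60, 68, 76, 97]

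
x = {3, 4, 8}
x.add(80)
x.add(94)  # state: {3, 4, 8, 80, 94}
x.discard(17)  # {3, 4, 8, 80, 94}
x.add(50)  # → {3, 4, 8, 50, 80, 94}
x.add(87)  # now {3, 4, 8, 50, 80, 87, 94}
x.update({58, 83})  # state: {3, 4, 8, 50, 58, 80, 83, 87, 94}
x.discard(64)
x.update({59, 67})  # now {3, 4, 8, 50, 58, 59, 67, 80, 83, 87, 94}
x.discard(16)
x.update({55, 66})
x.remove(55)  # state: {3, 4, 8, 50, 58, 59, 66, 67, 80, 83, 87, 94}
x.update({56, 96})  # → {3, 4, 8, 50, 56, 58, 59, 66, 67, 80, 83, 87, 94, 96}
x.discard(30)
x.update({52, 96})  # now {3, 4, 8, 50, 52, 56, 58, 59, 66, 67, 80, 83, 87, 94, 96}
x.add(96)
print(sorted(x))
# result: [3, 4, 8, 50, 52, 56, 58, 59, 66, 67, 80, 83, 87, 94, 96]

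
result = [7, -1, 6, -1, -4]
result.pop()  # -4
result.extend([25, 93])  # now [7, -1, 6, -1, 25, 93]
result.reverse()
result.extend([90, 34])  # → [93, 25, -1, 6, -1, 7, 90, 34]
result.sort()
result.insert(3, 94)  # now [-1, -1, 6, 94, 7, 25, 34, 90, 93]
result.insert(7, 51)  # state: [-1, -1, 6, 94, 7, 25, 34, 51, 90, 93]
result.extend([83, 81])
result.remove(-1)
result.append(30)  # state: [-1, 6, 94, 7, 25, 34, 51, 90, 93, 83, 81, 30]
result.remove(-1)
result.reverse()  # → [30, 81, 83, 93, 90, 51, 34, 25, 7, 94, 6]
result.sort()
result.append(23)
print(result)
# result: [6, 7, 25, 30, 34, 51, 81, 83, 90, 93, 94, 23]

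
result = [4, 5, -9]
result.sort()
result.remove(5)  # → [-9, 4]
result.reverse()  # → [4, -9]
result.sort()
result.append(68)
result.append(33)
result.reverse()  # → [33, 68, 4, -9]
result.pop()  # -9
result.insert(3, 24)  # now [33, 68, 4, 24]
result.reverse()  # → [24, 4, 68, 33]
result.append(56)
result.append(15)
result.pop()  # 15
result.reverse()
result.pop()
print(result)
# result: [56, 33, 68, 4]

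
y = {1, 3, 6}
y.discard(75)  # {1, 3, 6}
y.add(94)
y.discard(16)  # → {1, 3, 6, 94}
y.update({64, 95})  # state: {1, 3, 6, 64, 94, 95}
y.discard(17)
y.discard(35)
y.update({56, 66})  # {1, 3, 6, 56, 64, 66, 94, 95}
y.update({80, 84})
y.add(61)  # {1, 3, 6, 56, 61, 64, 66, 80, 84, 94, 95}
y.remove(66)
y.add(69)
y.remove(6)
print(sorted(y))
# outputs [1, 3, 56, 61, 64, 69, 80, 84, 94, 95]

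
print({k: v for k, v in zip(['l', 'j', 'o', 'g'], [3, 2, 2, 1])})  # {'l': 3, 'j': 2, 'o': 2, 'g': 1}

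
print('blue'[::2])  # bu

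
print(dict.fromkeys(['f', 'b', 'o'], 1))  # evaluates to {'f': 1, 'b': 1, 'o': 1}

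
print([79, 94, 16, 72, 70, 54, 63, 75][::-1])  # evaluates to [75, 63, 54, 70, 72, 16, 94, 79]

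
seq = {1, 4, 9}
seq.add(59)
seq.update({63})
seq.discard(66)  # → {1, 4, 9, 59, 63}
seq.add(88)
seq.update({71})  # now {1, 4, 9, 59, 63, 71, 88}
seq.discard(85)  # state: {1, 4, 9, 59, 63, 71, 88}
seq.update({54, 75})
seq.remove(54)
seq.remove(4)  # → {1, 9, 59, 63, 71, 75, 88}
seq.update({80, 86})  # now {1, 9, 59, 63, 71, 75, 80, 86, 88}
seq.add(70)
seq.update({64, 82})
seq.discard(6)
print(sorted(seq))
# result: [1, 9, 59, 63, 64, 70, 71, 75, 80, 82, 86, 88]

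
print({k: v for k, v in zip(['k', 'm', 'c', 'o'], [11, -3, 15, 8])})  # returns {'k': 11, 'm': -3, 'c': 15, 'o': 8}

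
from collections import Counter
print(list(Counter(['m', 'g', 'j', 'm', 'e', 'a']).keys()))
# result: ['m', 'g', 'j', 'e', 'a']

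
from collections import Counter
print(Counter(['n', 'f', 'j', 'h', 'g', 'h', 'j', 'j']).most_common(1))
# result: [('j', 3)]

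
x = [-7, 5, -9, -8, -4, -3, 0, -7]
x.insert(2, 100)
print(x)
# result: [-7, 5, 100, -9, -8, -4, -3, 0, -7]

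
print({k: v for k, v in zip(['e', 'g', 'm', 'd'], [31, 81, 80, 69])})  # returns {'e': 31, 'g': 81, 'm': 80, 'd': 69}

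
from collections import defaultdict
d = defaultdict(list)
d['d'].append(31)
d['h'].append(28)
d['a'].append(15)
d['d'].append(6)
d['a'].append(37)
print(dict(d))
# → {'d': [31, 6], 'h': [28], 'a': [15, 37]}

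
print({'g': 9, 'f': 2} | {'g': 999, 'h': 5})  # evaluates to {'g': 999, 'f': 2, 'h': 5}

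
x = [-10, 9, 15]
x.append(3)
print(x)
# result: [-10, 9, 15, 3]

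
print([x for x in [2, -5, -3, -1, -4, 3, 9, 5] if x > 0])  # [2, 3, 9, 5]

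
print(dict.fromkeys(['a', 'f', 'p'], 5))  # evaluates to {'a': 5, 'f': 5, 'p': 5}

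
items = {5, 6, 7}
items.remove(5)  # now {6, 7}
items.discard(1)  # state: {6, 7}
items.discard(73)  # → {6, 7}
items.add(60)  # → {6, 7, 60}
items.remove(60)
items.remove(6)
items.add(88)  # {7, 88}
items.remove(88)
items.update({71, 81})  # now {7, 71, 81}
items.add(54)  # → {7, 54, 71, 81}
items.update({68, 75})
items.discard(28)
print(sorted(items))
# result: [7, 54, 68, 71, 75, 81]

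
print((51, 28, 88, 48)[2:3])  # (88,)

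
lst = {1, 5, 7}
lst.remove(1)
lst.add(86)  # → {5, 7, 86}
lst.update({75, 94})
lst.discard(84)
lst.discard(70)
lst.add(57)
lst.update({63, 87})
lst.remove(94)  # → {5, 7, 57, 63, 75, 86, 87}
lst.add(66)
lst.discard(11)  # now {5, 7, 57, 63, 66, 75, 86, 87}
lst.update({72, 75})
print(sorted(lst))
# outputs [5, 7, 57, 63, 66, 72, 75, 86, 87]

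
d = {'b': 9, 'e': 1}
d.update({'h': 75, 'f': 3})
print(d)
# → {'b': 9, 'e': 1, 'h': 75, 'f': 3}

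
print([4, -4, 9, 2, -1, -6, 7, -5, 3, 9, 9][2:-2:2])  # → [9, -1, 7, 3]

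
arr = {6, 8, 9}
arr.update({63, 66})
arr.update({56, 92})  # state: {6, 8, 9, 56, 63, 66, 92}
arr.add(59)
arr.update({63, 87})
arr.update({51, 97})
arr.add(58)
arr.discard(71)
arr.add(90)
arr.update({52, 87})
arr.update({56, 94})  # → {6, 8, 9, 51, 52, 56, 58, 59, 63, 66, 87, 90, 92, 94, 97}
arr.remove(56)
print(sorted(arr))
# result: [6, 8, 9, 51, 52, 58, 59, 63, 66, 87, 90, 92, 94, 97]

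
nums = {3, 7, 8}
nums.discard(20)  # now {3, 7, 8}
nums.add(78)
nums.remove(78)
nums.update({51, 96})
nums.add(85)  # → {3, 7, 8, 51, 85, 96}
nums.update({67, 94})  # {3, 7, 8, 51, 67, 85, 94, 96}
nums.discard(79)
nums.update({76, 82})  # {3, 7, 8, 51, 67, 76, 82, 85, 94, 96}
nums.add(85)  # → {3, 7, 8, 51, 67, 76, 82, 85, 94, 96}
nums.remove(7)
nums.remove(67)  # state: {3, 8, 51, 76, 82, 85, 94, 96}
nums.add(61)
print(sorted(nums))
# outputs [3, 8, 51, 61, 76, 82, 85, 94, 96]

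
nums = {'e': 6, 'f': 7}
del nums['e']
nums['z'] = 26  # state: {'f': 7, 'z': 26}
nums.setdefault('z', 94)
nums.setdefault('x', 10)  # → 10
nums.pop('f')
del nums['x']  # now {'z': 26}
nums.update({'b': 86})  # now {'z': 26, 'b': 86}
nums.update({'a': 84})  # {'z': 26, 'b': 86, 'a': 84}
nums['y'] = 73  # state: {'z': 26, 'b': 86, 'a': 84, 'y': 73}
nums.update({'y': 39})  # {'z': 26, 'b': 86, 'a': 84, 'y': 39}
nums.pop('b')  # 86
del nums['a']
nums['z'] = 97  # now {'z': 97, 'y': 39}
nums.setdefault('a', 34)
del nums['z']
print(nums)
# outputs {'y': 39, 'a': 34}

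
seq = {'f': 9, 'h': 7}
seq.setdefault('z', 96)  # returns 96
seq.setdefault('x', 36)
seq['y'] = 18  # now {'f': 9, 'h': 7, 'z': 96, 'x': 36, 'y': 18}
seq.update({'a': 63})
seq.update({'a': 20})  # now {'f': 9, 'h': 7, 'z': 96, 'x': 36, 'y': 18, 'a': 20}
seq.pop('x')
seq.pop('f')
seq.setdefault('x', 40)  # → 40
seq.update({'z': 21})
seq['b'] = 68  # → {'h': 7, 'z': 21, 'y': 18, 'a': 20, 'x': 40, 'b': 68}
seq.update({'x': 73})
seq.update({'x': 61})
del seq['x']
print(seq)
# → {'h': 7, 'z': 21, 'y': 18, 'a': 20, 'b': 68}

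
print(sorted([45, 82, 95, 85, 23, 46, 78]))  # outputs [23, 45, 46, 78, 82, 85, 95]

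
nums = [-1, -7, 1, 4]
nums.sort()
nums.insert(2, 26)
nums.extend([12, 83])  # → [-7, -1, 26, 1, 4, 12, 83]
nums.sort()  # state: [-7, -1, 1, 4, 12, 26, 83]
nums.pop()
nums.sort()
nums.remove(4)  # [-7, -1, 1, 12, 26]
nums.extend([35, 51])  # [-7, -1, 1, 12, 26, 35, 51]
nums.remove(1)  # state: [-7, -1, 12, 26, 35, 51]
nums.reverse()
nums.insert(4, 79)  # [51, 35, 26, 12, 79, -1, -7]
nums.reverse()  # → [-7, -1, 79, 12, 26, 35, 51]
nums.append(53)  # [-7, -1, 79, 12, 26, 35, 51, 53]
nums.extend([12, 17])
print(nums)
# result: [-7, -1, 79, 12, 26, 35, 51, 53, 12, 17]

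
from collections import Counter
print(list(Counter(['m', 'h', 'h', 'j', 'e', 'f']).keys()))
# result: ['m', 'h', 'j', 'e', 'f']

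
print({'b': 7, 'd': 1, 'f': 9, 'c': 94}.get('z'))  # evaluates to None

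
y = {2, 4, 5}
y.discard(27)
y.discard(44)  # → {2, 4, 5}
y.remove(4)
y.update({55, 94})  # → {2, 5, 55, 94}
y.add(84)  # {2, 5, 55, 84, 94}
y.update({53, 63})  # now {2, 5, 53, 55, 63, 84, 94}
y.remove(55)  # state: {2, 5, 53, 63, 84, 94}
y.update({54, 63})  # {2, 5, 53, 54, 63, 84, 94}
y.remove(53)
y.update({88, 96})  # {2, 5, 54, 63, 84, 88, 94, 96}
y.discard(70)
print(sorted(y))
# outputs [2, 5, 54, 63, 84, 88, 94, 96]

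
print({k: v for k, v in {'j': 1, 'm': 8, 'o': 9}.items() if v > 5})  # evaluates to {'m': 8, 'o': 9}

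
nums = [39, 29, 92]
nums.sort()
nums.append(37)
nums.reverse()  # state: [37, 92, 39, 29]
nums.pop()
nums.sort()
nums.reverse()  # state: [92, 39, 37]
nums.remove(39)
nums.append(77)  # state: [92, 37, 77]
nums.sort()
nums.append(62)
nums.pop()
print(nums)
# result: [37, 77, 92]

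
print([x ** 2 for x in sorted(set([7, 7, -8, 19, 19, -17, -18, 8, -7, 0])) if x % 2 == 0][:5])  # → [324, 64, 0, 64]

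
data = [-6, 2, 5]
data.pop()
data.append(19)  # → [-6, 2, 19]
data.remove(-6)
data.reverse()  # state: [19, 2]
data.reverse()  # [2, 19]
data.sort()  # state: [2, 19]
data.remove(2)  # [19]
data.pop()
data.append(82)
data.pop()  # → 82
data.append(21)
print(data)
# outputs [21]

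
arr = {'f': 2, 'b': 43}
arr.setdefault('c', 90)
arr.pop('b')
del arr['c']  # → {'f': 2}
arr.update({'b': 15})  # {'f': 2, 'b': 15}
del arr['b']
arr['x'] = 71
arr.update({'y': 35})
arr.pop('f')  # 2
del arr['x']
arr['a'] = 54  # {'y': 35, 'a': 54}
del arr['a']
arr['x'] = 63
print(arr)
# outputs {'y': 35, 'x': 63}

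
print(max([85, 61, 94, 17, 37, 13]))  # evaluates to 94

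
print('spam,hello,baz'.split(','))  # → ['spam', 'hello', 'baz']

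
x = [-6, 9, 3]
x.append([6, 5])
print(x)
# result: [-6, 9, 3, [6, 5]]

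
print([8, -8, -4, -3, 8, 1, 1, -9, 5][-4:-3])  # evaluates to [1]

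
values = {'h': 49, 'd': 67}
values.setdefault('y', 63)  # 63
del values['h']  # {'d': 67, 'y': 63}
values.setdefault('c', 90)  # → 90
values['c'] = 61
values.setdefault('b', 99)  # 99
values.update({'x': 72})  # {'d': 67, 'y': 63, 'c': 61, 'b': 99, 'x': 72}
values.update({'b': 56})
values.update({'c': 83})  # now {'d': 67, 'y': 63, 'c': 83, 'b': 56, 'x': 72}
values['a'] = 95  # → {'d': 67, 'y': 63, 'c': 83, 'b': 56, 'x': 72, 'a': 95}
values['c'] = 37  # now {'d': 67, 'y': 63, 'c': 37, 'b': 56, 'x': 72, 'a': 95}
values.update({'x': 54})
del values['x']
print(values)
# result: {'d': 67, 'y': 63, 'c': 37, 'b': 56, 'a': 95}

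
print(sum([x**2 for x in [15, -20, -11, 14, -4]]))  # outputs 958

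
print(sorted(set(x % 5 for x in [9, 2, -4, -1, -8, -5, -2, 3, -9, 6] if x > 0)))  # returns [1, 2, 3, 4]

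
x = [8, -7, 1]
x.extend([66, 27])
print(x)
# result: [8, -7, 1, 66, 27]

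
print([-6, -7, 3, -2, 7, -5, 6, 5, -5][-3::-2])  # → [6, 7, 3, -6]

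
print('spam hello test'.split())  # ['spam', 'hello', 'test']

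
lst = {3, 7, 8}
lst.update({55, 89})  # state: {3, 7, 8, 55, 89}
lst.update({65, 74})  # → {3, 7, 8, 55, 65, 74, 89}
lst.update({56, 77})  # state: {3, 7, 8, 55, 56, 65, 74, 77, 89}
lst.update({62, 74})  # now {3, 7, 8, 55, 56, 62, 65, 74, 77, 89}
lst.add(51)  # {3, 7, 8, 51, 55, 56, 62, 65, 74, 77, 89}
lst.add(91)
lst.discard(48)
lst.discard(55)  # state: {3, 7, 8, 51, 56, 62, 65, 74, 77, 89, 91}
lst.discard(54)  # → {3, 7, 8, 51, 56, 62, 65, 74, 77, 89, 91}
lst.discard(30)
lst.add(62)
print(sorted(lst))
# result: [3, 7, 8, 51, 56, 62, 65, 74, 77, 89, 91]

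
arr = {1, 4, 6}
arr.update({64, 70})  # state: {1, 4, 6, 64, 70}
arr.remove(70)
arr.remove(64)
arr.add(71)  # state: {1, 4, 6, 71}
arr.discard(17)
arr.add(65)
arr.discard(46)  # {1, 4, 6, 65, 71}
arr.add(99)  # {1, 4, 6, 65, 71, 99}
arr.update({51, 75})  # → {1, 4, 6, 51, 65, 71, 75, 99}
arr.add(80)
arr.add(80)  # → {1, 4, 6, 51, 65, 71, 75, 80, 99}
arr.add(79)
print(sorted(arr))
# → [1, 4, 6, 51, 65, 71, 75, 79, 80, 99]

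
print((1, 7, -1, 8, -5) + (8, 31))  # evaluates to (1, 7, -1, 8, -5, 8, 31)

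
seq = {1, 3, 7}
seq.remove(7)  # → {1, 3}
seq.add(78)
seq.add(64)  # {1, 3, 64, 78}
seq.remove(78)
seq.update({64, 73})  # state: {1, 3, 64, 73}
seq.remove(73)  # {1, 3, 64}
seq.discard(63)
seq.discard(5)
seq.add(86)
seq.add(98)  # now {1, 3, 64, 86, 98}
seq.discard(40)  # {1, 3, 64, 86, 98}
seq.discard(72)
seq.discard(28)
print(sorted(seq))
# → [1, 3, 64, 86, 98]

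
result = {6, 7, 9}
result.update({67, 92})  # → {6, 7, 9, 67, 92}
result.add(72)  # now {6, 7, 9, 67, 72, 92}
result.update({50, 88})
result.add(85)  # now {6, 7, 9, 50, 67, 72, 85, 88, 92}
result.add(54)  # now {6, 7, 9, 50, 54, 67, 72, 85, 88, 92}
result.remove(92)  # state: {6, 7, 9, 50, 54, 67, 72, 85, 88}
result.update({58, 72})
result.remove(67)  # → {6, 7, 9, 50, 54, 58, 72, 85, 88}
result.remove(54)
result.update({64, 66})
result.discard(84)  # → {6, 7, 9, 50, 58, 64, 66, 72, 85, 88}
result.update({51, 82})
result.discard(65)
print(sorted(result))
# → [6, 7, 9, 50, 51, 58, 64, 66, 72, 82, 85, 88]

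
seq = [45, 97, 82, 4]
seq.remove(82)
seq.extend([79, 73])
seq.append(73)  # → [45, 97, 4, 79, 73, 73]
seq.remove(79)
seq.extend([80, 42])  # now [45, 97, 4, 73, 73, 80, 42]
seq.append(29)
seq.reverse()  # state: [29, 42, 80, 73, 73, 4, 97, 45]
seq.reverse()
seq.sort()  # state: [4, 29, 42, 45, 73, 73, 80, 97]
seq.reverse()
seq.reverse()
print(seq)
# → [4, 29, 42, 45, 73, 73, 80, 97]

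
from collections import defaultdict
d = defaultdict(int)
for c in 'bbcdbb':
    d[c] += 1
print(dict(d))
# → {'b': 4, 'c': 1, 'd': 1}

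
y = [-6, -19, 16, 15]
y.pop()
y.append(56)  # [-6, -19, 16, 56]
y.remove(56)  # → [-6, -19, 16]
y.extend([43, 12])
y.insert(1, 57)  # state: [-6, 57, -19, 16, 43, 12]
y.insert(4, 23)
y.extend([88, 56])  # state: [-6, 57, -19, 16, 23, 43, 12, 88, 56]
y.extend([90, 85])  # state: [-6, 57, -19, 16, 23, 43, 12, 88, 56, 90, 85]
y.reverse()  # [85, 90, 56, 88, 12, 43, 23, 16, -19, 57, -6]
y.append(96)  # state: [85, 90, 56, 88, 12, 43, 23, 16, -19, 57, -6, 96]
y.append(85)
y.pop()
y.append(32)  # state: [85, 90, 56, 88, 12, 43, 23, 16, -19, 57, -6, 96, 32]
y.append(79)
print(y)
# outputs [85, 90, 56, 88, 12, 43, 23, 16, -19, 57, -6, 96, 32, 79]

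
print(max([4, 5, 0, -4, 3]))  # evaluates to 5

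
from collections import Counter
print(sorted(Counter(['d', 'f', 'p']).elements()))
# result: ['d', 'f', 'p']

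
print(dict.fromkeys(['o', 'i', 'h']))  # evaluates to {'o': None, 'i': None, 'h': None}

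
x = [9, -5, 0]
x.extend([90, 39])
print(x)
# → [9, -5, 0, 90, 39]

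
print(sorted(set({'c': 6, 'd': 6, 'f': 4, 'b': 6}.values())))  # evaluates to [4, 6]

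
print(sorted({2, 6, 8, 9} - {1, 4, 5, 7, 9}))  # [2, 6, 8]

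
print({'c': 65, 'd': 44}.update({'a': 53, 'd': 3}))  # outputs None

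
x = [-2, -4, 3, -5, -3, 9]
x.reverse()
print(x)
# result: [9, -3, -5, 3, -4, -2]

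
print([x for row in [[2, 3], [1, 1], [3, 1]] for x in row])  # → [2, 3, 1, 1, 3, 1]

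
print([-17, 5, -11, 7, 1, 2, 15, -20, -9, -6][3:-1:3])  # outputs [7, 15]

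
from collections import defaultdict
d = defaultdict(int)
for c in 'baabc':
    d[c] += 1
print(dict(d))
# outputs {'b': 2, 'a': 2, 'c': 1}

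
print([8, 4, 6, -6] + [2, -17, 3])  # [8, 4, 6, -6, 2, -17, 3]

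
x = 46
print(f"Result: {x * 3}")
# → Result: 138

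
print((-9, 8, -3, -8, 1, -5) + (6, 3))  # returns (-9, 8, -3, -8, 1, -5, 6, 3)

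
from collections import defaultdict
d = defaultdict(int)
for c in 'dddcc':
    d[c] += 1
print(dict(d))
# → {'d': 3, 'c': 2}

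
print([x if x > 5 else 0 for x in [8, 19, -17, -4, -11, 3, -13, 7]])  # [8, 19, 0, 0, 0, 0, 0, 7]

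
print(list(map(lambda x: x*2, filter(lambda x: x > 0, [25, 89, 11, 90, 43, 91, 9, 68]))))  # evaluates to [50, 178, 22, 180, 86, 182, 18, 136]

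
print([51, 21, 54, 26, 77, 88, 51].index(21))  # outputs 1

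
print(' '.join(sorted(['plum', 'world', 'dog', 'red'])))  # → dog plum red world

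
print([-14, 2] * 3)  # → [-14, 2, -14, 2, -14, 2]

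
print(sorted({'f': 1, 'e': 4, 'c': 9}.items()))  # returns [('c', 9), ('e', 4), ('f', 1)]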